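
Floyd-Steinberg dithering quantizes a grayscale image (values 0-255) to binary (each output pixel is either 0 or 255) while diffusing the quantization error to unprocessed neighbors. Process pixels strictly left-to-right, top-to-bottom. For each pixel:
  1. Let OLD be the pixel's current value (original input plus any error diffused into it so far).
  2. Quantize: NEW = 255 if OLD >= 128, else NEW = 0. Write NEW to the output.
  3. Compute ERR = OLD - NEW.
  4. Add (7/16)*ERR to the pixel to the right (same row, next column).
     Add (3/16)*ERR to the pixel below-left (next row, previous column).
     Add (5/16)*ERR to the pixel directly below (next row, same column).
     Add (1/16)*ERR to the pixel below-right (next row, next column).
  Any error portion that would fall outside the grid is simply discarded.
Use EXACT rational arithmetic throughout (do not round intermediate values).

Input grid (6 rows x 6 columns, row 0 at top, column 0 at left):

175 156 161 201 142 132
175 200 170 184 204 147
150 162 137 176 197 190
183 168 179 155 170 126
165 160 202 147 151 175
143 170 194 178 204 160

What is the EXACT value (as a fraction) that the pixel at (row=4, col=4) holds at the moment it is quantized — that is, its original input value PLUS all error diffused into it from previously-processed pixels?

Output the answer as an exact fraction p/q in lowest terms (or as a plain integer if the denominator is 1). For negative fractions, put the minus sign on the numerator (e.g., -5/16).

(0,0): OLD=175 → NEW=255, ERR=-80
(0,1): OLD=121 → NEW=0, ERR=121
(0,2): OLD=3423/16 → NEW=255, ERR=-657/16
(0,3): OLD=46857/256 → NEW=255, ERR=-18423/256
(0,4): OLD=452671/4096 → NEW=0, ERR=452671/4096
(0,5): OLD=11819449/65536 → NEW=255, ERR=-4892231/65536
(1,0): OLD=2763/16 → NEW=255, ERR=-1317/16
(1,1): OLD=24205/128 → NEW=255, ERR=-8435/128
(1,2): OLD=501377/4096 → NEW=0, ERR=501377/4096
(1,3): OLD=3821061/16384 → NEW=255, ERR=-356859/16384
(1,4): OLD=220738151/1048576 → NEW=255, ERR=-46648729/1048576
(1,5): OLD=1864214945/16777216 → NEW=0, ERR=1864214945/16777216
(2,0): OLD=229215/2048 → NEW=0, ERR=229215/2048
(2,1): OLD=13643221/65536 → NEW=255, ERR=-3068459/65536
(2,2): OLD=153684831/1048576 → NEW=255, ERR=-113702049/1048576
(2,3): OLD=1015543559/8388608 → NEW=0, ERR=1015543559/8388608
(2,4): OLD=68594717557/268435456 → NEW=255, ERR=143676277/268435456
(2,5): OLD=954244641155/4294967296 → NEW=255, ERR=-140972019325/4294967296
(3,0): OLD=219358431/1048576 → NEW=255, ERR=-48028449/1048576
(3,1): OLD=1006574179/8388608 → NEW=0, ERR=1006574179/8388608
(3,2): OLD=14588389265/67108864 → NEW=255, ERR=-2524371055/67108864
(3,3): OLD=728847815067/4294967296 → NEW=255, ERR=-366368845413/4294967296
(3,4): OLD=4613132736811/34359738368 → NEW=255, ERR=-4148600547029/34359738368
(3,5): OLD=34608538511141/549755813888 → NEW=0, ERR=34608538511141/549755813888
(4,0): OLD=23244509697/134217728 → NEW=255, ERR=-10981010943/134217728
(4,1): OLD=325962373597/2147483648 → NEW=255, ERR=-221645956643/2147483648
(4,2): OLD=9386751613479/68719476736 → NEW=255, ERR=-8136714954201/68719476736
(4,3): OLD=47885137728131/1099511627776 → NEW=0, ERR=47885137728131/1099511627776
(4,4): OLD=2441700775920211/17592186044416 → NEW=255, ERR=-2044306665405869/17592186044416
Target (4,4): original=151, with diffused error = 2441700775920211/17592186044416

Answer: 2441700775920211/17592186044416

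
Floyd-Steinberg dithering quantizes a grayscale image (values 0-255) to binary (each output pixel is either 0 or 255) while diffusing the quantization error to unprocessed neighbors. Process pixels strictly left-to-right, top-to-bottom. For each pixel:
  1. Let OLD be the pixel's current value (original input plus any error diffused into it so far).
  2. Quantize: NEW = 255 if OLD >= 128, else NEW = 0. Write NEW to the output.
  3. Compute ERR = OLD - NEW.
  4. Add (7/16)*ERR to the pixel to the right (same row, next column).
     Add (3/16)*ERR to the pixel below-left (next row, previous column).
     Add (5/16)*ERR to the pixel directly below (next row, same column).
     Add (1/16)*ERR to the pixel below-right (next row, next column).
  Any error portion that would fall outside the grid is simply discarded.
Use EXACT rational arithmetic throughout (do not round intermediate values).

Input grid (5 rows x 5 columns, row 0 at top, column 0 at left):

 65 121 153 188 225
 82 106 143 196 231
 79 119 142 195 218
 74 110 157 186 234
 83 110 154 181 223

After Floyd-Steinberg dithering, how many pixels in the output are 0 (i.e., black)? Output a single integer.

(0,0): OLD=65 → NEW=0, ERR=65
(0,1): OLD=2391/16 → NEW=255, ERR=-1689/16
(0,2): OLD=27345/256 → NEW=0, ERR=27345/256
(0,3): OLD=961463/4096 → NEW=255, ERR=-83017/4096
(0,4): OLD=14164481/65536 → NEW=255, ERR=-2547199/65536
(1,0): OLD=21125/256 → NEW=0, ERR=21125/256
(1,1): OLD=272803/2048 → NEW=255, ERR=-249437/2048
(1,2): OLD=7385695/65536 → NEW=0, ERR=7385695/65536
(1,3): OLD=62484531/262144 → NEW=255, ERR=-4362189/262144
(1,4): OLD=882091833/4194304 → NEW=255, ERR=-187455687/4194304
(2,0): OLD=2685361/32768 → NEW=0, ERR=2685361/32768
(2,1): OLD=150030763/1048576 → NEW=255, ERR=-117356117/1048576
(2,2): OLD=1971669441/16777216 → NEW=0, ERR=1971669441/16777216
(2,3): OLD=64391969203/268435456 → NEW=255, ERR=-4059072077/268435456
(2,4): OLD=843436664613/4294967296 → NEW=255, ERR=-251779995867/4294967296
(3,0): OLD=1319103393/16777216 → NEW=0, ERR=1319103393/16777216
(3,1): OLD=18331523853/134217728 → NEW=255, ERR=-15893996787/134217728
(3,2): OLD=567307083551/4294967296 → NEW=255, ERR=-527909576929/4294967296
(3,3): OLD=1063892157191/8589934592 → NEW=0, ERR=1063892157191/8589934592
(3,4): OLD=36960269947651/137438953472 → NEW=255, ERR=1913336812291/137438953472
(4,0): OLD=183323288143/2147483648 → NEW=0, ERR=183323288143/2147483648
(4,1): OLD=6336590726863/68719476736 → NEW=0, ERR=6336590726863/68719476736
(4,2): OLD=188843845028865/1099511627776 → NEW=255, ERR=-91531620054015/1099511627776
(4,3): OLD=3135130546064591/17592186044416 → NEW=255, ERR=-1350876895261489/17592186044416
(4,4): OLD=56716168237439273/281474976710656 → NEW=255, ERR=-15059950823778007/281474976710656
Output grid:
  Row 0: .#.##  (2 black, running=2)
  Row 1: .#.##  (2 black, running=4)
  Row 2: .#.##  (2 black, running=6)
  Row 3: .##.#  (2 black, running=8)
  Row 4: ..###  (2 black, running=10)

Answer: 10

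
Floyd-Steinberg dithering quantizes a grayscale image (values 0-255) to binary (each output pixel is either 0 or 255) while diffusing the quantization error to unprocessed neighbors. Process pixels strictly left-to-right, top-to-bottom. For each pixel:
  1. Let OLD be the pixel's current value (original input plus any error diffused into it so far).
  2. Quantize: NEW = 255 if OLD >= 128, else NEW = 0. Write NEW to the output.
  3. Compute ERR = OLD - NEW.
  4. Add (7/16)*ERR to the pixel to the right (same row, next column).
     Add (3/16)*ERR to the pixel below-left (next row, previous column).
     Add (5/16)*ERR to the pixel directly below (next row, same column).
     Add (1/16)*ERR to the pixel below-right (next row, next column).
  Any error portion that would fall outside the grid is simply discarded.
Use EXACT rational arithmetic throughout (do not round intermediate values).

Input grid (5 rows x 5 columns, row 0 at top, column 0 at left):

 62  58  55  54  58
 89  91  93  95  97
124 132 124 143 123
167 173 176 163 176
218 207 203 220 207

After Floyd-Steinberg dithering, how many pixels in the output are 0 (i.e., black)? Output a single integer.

(0,0): OLD=62 → NEW=0, ERR=62
(0,1): OLD=681/8 → NEW=0, ERR=681/8
(0,2): OLD=11807/128 → NEW=0, ERR=11807/128
(0,3): OLD=193241/2048 → NEW=0, ERR=193241/2048
(0,4): OLD=3253231/32768 → NEW=0, ERR=3253231/32768
(1,0): OLD=15915/128 → NEW=0, ERR=15915/128
(1,1): OLD=197805/1024 → NEW=255, ERR=-63315/1024
(1,2): OLD=3859633/32768 → NEW=0, ERR=3859633/32768
(1,3): OLD=26266589/131072 → NEW=255, ERR=-7156771/131072
(1,4): OLD=230758391/2097152 → NEW=0, ERR=230758391/2097152
(2,0): OLD=2478271/16384 → NEW=255, ERR=-1699649/16384
(2,1): OLD=50933669/524288 → NEW=0, ERR=50933669/524288
(2,2): OLD=1587195183/8388608 → NEW=255, ERR=-551899857/8388608
(2,3): OLD=16796836125/134217728 → NEW=0, ERR=16796836125/134217728
(2,4): OLD=448232493195/2147483648 → NEW=255, ERR=-99375837045/2147483648
(3,0): OLD=1281754703/8388608 → NEW=255, ERR=-857340337/8388608
(3,1): OLD=9383529123/67108864 → NEW=255, ERR=-7729231197/67108864
(3,2): OLD=289025424369/2147483648 → NEW=255, ERR=-258582905871/2147483648
(3,3): OLD=586861253545/4294967296 → NEW=255, ERR=-508355406935/4294967296
(3,4): OLD=8079880442541/68719476736 → NEW=0, ERR=8079880442541/68719476736
(4,0): OLD=176594410561/1073741824 → NEW=255, ERR=-97209754559/1073741824
(4,1): OLD=3519624442945/34359738368 → NEW=0, ERR=3519624442945/34359738368
(4,2): OLD=99393272710895/549755813888 → NEW=255, ERR=-40794459830545/549755813888
(4,3): OLD=1451951692351553/8796093022208 → NEW=255, ERR=-791052028311487/8796093022208
(4,4): OLD=27725307501195847/140737488355328 → NEW=255, ERR=-8162752029412793/140737488355328
Output grid:
  Row 0: .....  (5 black, running=5)
  Row 1: .#.#.  (3 black, running=8)
  Row 2: #.#.#  (2 black, running=10)
  Row 3: ####.  (1 black, running=11)
  Row 4: #.###  (1 black, running=12)

Answer: 12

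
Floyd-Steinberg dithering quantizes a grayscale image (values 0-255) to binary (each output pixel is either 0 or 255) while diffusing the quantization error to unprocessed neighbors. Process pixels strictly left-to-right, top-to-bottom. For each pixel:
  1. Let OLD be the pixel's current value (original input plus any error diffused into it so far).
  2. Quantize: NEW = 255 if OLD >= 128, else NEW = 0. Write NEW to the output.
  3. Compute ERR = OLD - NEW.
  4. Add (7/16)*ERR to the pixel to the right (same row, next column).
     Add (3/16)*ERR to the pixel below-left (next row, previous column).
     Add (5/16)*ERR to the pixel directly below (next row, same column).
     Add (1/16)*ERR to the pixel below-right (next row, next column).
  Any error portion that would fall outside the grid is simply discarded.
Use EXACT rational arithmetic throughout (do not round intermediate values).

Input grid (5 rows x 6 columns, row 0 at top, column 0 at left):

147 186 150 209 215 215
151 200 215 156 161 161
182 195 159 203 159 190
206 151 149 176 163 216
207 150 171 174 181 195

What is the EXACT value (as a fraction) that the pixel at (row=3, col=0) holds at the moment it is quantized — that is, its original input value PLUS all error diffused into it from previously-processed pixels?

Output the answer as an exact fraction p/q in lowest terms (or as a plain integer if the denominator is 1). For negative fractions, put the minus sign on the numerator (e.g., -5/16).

Answer: 724207897/4194304

Derivation:
(0,0): OLD=147 → NEW=255, ERR=-108
(0,1): OLD=555/4 → NEW=255, ERR=-465/4
(0,2): OLD=6345/64 → NEW=0, ERR=6345/64
(0,3): OLD=258431/1024 → NEW=255, ERR=-2689/1024
(0,4): OLD=3503737/16384 → NEW=255, ERR=-674183/16384
(0,5): OLD=51641679/262144 → NEW=255, ERR=-15205041/262144
(1,0): OLD=6109/64 → NEW=0, ERR=6109/64
(1,1): OLD=111243/512 → NEW=255, ERR=-19317/512
(1,2): OLD=3632615/16384 → NEW=255, ERR=-545305/16384
(1,3): OLD=9115995/65536 → NEW=255, ERR=-7595685/65536
(1,4): OLD=362365617/4194304 → NEW=0, ERR=362365617/4194304
(1,5): OLD=11952092295/67108864 → NEW=255, ERR=-5160668025/67108864
(2,0): OLD=1677353/8192 → NEW=255, ERR=-411607/8192
(2,1): OLD=42192851/262144 → NEW=255, ERR=-24653869/262144
(2,2): OLD=349654329/4194304 → NEW=0, ERR=349654329/4194304
(2,3): OLD=7293779633/33554432 → NEW=255, ERR=-1262600527/33554432
(2,4): OLD=158777806483/1073741824 → NEW=255, ERR=-115026358637/1073741824
(2,5): OLD=2138902790453/17179869184 → NEW=0, ERR=2138902790453/17179869184
(3,0): OLD=724207897/4194304 → NEW=255, ERR=-345339623/4194304
Target (3,0): original=206, with diffused error = 724207897/4194304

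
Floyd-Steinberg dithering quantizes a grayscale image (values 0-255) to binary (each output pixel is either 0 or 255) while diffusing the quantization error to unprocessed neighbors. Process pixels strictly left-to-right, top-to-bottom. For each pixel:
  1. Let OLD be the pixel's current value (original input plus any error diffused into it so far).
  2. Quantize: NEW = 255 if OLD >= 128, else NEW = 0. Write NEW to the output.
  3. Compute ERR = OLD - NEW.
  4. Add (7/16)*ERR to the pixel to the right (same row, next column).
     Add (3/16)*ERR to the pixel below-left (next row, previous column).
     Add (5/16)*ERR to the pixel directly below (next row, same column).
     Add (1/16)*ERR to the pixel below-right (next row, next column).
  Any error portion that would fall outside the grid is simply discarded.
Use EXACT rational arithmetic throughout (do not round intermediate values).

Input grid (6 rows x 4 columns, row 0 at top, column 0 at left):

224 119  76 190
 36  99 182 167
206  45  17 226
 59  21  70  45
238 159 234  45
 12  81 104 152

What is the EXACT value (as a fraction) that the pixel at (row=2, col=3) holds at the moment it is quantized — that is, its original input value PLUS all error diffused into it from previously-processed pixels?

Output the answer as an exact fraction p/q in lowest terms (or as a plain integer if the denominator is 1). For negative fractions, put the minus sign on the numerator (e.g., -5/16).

Answer: 5742164075/33554432

Derivation:
(0,0): OLD=224 → NEW=255, ERR=-31
(0,1): OLD=1687/16 → NEW=0, ERR=1687/16
(0,2): OLD=31265/256 → NEW=0, ERR=31265/256
(0,3): OLD=997095/4096 → NEW=255, ERR=-47385/4096
(1,0): OLD=11797/256 → NEW=0, ERR=11797/256
(1,1): OLD=354451/2048 → NEW=255, ERR=-167789/2048
(1,2): OLD=12369423/65536 → NEW=255, ERR=-4342257/65536
(1,3): OLD=148929433/1048576 → NEW=255, ERR=-118457447/1048576
(2,0): OLD=6718721/32768 → NEW=255, ERR=-1637119/32768
(2,1): OLD=-12586725/1048576 → NEW=0, ERR=-12586725/1048576
(2,2): OLD=-73944409/2097152 → NEW=0, ERR=-73944409/2097152
(2,3): OLD=5742164075/33554432 → NEW=255, ERR=-2814216085/33554432
Target (2,3): original=226, with diffused error = 5742164075/33554432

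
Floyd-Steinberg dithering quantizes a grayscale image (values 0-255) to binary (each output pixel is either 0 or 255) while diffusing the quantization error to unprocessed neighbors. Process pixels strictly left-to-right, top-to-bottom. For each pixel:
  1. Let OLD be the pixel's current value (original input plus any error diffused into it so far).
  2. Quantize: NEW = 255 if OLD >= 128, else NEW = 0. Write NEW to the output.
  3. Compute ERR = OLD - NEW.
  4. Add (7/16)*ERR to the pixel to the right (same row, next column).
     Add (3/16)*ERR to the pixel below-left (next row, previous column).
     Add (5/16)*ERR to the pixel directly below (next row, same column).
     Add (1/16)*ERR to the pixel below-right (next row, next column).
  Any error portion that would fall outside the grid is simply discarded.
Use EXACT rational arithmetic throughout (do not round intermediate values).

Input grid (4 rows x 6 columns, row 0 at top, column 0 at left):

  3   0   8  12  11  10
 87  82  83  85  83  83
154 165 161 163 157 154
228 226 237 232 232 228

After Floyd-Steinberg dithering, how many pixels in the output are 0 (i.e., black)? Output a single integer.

Answer: 12

Derivation:
(0,0): OLD=3 → NEW=0, ERR=3
(0,1): OLD=21/16 → NEW=0, ERR=21/16
(0,2): OLD=2195/256 → NEW=0, ERR=2195/256
(0,3): OLD=64517/4096 → NEW=0, ERR=64517/4096
(0,4): OLD=1172515/65536 → NEW=0, ERR=1172515/65536
(0,5): OLD=18693365/1048576 → NEW=0, ERR=18693365/1048576
(1,0): OLD=22575/256 → NEW=0, ERR=22575/256
(1,1): OLD=251465/2048 → NEW=0, ERR=251465/2048
(1,2): OLD=9334525/65536 → NEW=255, ERR=-7377155/65536
(1,3): OLD=11682425/262144 → NEW=0, ERR=11682425/262144
(1,4): OLD=1886014475/16777216 → NEW=0, ERR=1886014475/16777216
(1,5): OLD=37277877213/268435456 → NEW=255, ERR=-31173164067/268435456
(2,0): OLD=6703667/32768 → NEW=255, ERR=-1652173/32768
(2,1): OLD=173766753/1048576 → NEW=255, ERR=-93620127/1048576
(2,2): OLD=1724557667/16777216 → NEW=0, ERR=1724557667/16777216
(2,3): OLD=31667375371/134217728 → NEW=255, ERR=-2558145269/134217728
(2,4): OLD=707820300705/4294967296 → NEW=255, ERR=-387396359775/4294967296
(2,5): OLD=5859991479159/68719476736 → NEW=0, ERR=5859991479159/68719476736
(3,0): OLD=3279997187/16777216 → NEW=255, ERR=-998192893/16777216
(3,1): OLD=25258606535/134217728 → NEW=255, ERR=-8966914105/134217728
(3,2): OLD=247754860229/1073741824 → NEW=255, ERR=-26049304891/1073741824
(3,3): OLD=14083532506191/68719476736 → NEW=255, ERR=-3439934061489/68719476736
(3,4): OLD=108142827245679/549755813888 → NEW=255, ERR=-32044905295761/549755813888
(3,5): OLD=1966007797108257/8796093022208 → NEW=255, ERR=-276995923554783/8796093022208
Output grid:
  Row 0: ......  (6 black, running=6)
  Row 1: ..#..#  (4 black, running=10)
  Row 2: ##.##.  (2 black, running=12)
  Row 3: ######  (0 black, running=12)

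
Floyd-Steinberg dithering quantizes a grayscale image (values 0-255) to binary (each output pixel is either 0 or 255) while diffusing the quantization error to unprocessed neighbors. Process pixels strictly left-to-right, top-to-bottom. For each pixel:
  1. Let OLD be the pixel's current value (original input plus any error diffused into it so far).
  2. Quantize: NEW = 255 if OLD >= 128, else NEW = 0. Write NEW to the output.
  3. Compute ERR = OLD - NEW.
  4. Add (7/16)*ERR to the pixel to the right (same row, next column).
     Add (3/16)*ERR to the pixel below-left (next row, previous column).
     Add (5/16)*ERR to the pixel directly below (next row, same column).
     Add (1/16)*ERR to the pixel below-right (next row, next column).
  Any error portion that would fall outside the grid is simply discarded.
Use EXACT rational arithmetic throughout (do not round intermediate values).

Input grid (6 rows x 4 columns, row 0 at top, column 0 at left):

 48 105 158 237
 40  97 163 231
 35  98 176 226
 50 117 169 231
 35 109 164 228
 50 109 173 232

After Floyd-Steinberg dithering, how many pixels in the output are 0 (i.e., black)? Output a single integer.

Answer: 11

Derivation:
(0,0): OLD=48 → NEW=0, ERR=48
(0,1): OLD=126 → NEW=0, ERR=126
(0,2): OLD=1705/8 → NEW=255, ERR=-335/8
(0,3): OLD=27991/128 → NEW=255, ERR=-4649/128
(1,0): OLD=629/8 → NEW=0, ERR=629/8
(1,1): OLD=10619/64 → NEW=255, ERR=-5701/64
(1,2): OLD=229391/2048 → NEW=0, ERR=229391/2048
(1,3): OLD=8717465/32768 → NEW=255, ERR=361625/32768
(2,0): OLD=43897/1024 → NEW=0, ERR=43897/1024
(2,1): OLD=3762859/32768 → NEW=0, ERR=3762859/32768
(2,2): OLD=16891493/65536 → NEW=255, ERR=179813/65536
(2,3): OLD=249193629/1048576 → NEW=255, ERR=-18193251/1048576
(3,0): OLD=44526497/524288 → NEW=0, ERR=44526497/524288
(3,1): OLD=1620972111/8388608 → NEW=255, ERR=-518122929/8388608
(3,2): OLD=19697669729/134217728 → NEW=255, ERR=-14527850911/134217728
(3,3): OLD=383098342695/2147483648 → NEW=255, ERR=-164509987545/2147483648
(4,0): OLD=6705371453/134217728 → NEW=0, ERR=6705371453/134217728
(4,1): OLD=103689356991/1073741824 → NEW=0, ERR=103689356991/1073741824
(4,2): OLD=5298250584887/34359738368 → NEW=255, ERR=-3463482698953/34359738368
(4,3): OLD=84220017836977/549755813888 → NEW=255, ERR=-55967714704463/549755813888
(5,0): OLD=1438276388293/17179869184 → NEW=0, ERR=1438276388293/17179869184
(5,1): OLD=87975677263563/549755813888 → NEW=255, ERR=-52212055277877/549755813888
(5,2): OLD=47771681040413/549755813888 → NEW=0, ERR=47771681040413/549755813888
(5,3): OLD=127490065733099/549755813888 → NEW=255, ERR=-12697666808341/549755813888
Output grid:
  Row 0: ..##  (2 black, running=2)
  Row 1: .#.#  (2 black, running=4)
  Row 2: ..##  (2 black, running=6)
  Row 3: .###  (1 black, running=7)
  Row 4: ..##  (2 black, running=9)
  Row 5: .#.#  (2 black, running=11)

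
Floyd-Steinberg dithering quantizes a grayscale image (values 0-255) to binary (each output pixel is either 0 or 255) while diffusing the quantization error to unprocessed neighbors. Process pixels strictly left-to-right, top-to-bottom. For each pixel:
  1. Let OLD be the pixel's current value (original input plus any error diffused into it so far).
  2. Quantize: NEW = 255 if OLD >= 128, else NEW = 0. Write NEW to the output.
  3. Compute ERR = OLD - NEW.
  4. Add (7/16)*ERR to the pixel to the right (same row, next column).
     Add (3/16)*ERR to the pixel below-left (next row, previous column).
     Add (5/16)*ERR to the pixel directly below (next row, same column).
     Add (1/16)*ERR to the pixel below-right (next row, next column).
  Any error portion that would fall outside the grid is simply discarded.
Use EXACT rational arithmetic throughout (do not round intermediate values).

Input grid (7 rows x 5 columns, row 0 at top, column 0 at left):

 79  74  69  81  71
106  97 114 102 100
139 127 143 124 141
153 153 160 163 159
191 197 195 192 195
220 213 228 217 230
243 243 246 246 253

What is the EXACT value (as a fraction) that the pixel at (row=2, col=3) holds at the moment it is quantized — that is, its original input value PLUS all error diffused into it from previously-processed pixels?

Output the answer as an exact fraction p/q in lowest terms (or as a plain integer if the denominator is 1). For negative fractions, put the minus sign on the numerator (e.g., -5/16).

(0,0): OLD=79 → NEW=0, ERR=79
(0,1): OLD=1737/16 → NEW=0, ERR=1737/16
(0,2): OLD=29823/256 → NEW=0, ERR=29823/256
(0,3): OLD=540537/4096 → NEW=255, ERR=-503943/4096
(0,4): OLD=1125455/65536 → NEW=0, ERR=1125455/65536
(1,0): OLD=38667/256 → NEW=255, ERR=-26613/256
(1,1): OLD=229837/2048 → NEW=0, ERR=229837/2048
(1,2): OLD=12007505/65536 → NEW=255, ERR=-4704175/65536
(1,3): OLD=11180285/262144 → NEW=0, ERR=11180285/262144
(1,4): OLD=487949143/4194304 → NEW=0, ERR=487949143/4194304
(2,0): OLD=4179743/32768 → NEW=0, ERR=4179743/32768
(2,1): OLD=207534021/1048576 → NEW=255, ERR=-59852859/1048576
(2,2): OLD=1855677839/16777216 → NEW=0, ERR=1855677839/16777216
(2,3): OLD=54504553533/268435456 → NEW=255, ERR=-13946487747/268435456
Target (2,3): original=124, with diffused error = 54504553533/268435456

Answer: 54504553533/268435456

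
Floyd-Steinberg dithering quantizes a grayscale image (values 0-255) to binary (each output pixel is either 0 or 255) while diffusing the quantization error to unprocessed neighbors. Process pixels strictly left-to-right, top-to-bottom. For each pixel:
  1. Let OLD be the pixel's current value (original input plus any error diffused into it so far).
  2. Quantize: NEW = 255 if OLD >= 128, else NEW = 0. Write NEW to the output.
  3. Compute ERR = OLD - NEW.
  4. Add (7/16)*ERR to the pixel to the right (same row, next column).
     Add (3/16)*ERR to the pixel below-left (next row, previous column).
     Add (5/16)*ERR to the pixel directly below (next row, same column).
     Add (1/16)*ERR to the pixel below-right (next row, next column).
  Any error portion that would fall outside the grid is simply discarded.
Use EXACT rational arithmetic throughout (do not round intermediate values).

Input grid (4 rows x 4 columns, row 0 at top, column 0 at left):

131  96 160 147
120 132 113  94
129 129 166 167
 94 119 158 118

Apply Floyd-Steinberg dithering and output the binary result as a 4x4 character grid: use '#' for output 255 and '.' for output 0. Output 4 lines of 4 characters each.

Answer: #.#.
.#.#
#.#.
.#.#

Derivation:
(0,0): OLD=131 → NEW=255, ERR=-124
(0,1): OLD=167/4 → NEW=0, ERR=167/4
(0,2): OLD=11409/64 → NEW=255, ERR=-4911/64
(0,3): OLD=116151/1024 → NEW=0, ERR=116151/1024
(1,0): OLD=5701/64 → NEW=0, ERR=5701/64
(1,1): OLD=82883/512 → NEW=255, ERR=-47677/512
(1,2): OLD=1182239/16384 → NEW=0, ERR=1182239/16384
(1,3): OLD=40952073/262144 → NEW=255, ERR=-25894647/262144
(2,0): OLD=1141777/8192 → NEW=255, ERR=-947183/8192
(2,1): OLD=17933867/262144 → NEW=0, ERR=17933867/262144
(2,2): OLD=101784511/524288 → NEW=255, ERR=-31908929/524288
(2,3): OLD=956420211/8388608 → NEW=0, ERR=956420211/8388608
(3,0): OLD=296516897/4194304 → NEW=0, ERR=296516897/4194304
(3,1): OLD=10245510463/67108864 → NEW=255, ERR=-6867249857/67108864
(3,2): OLD=128703899649/1073741824 → NEW=0, ERR=128703899649/1073741824
(3,3): OLD=3474911309703/17179869184 → NEW=255, ERR=-905955332217/17179869184
Row 0: #.#.
Row 1: .#.#
Row 2: #.#.
Row 3: .#.#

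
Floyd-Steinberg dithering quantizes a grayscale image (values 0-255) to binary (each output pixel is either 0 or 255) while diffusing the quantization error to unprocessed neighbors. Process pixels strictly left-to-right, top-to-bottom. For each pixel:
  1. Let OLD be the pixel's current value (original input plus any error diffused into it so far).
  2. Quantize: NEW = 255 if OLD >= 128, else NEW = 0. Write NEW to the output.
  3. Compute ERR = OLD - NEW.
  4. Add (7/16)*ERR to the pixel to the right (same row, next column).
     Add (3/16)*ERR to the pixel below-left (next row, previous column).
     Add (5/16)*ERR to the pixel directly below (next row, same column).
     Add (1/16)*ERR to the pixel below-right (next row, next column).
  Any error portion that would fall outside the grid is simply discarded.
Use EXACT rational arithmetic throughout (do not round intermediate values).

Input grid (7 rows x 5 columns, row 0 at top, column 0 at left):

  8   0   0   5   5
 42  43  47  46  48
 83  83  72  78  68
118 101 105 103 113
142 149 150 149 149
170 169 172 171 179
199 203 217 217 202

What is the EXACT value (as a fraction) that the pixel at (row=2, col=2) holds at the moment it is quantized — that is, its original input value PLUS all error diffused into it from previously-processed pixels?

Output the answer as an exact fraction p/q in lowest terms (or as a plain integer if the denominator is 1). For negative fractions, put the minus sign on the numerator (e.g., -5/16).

Answer: 162992865/2097152

Derivation:
(0,0): OLD=8 → NEW=0, ERR=8
(0,1): OLD=7/2 → NEW=0, ERR=7/2
(0,2): OLD=49/32 → NEW=0, ERR=49/32
(0,3): OLD=2903/512 → NEW=0, ERR=2903/512
(0,4): OLD=61281/8192 → NEW=0, ERR=61281/8192
(1,0): OLD=1445/32 → NEW=0, ERR=1445/32
(1,1): OLD=16547/256 → NEW=0, ERR=16547/256
(1,2): OLD=631103/8192 → NEW=0, ERR=631103/8192
(1,3): OLD=2718915/32768 → NEW=0, ERR=2718915/32768
(1,4): OLD=45609641/524288 → NEW=0, ERR=45609641/524288
(2,0): OLD=447409/4096 → NEW=0, ERR=447409/4096
(2,1): OLD=22053451/131072 → NEW=255, ERR=-11369909/131072
(2,2): OLD=162992865/2097152 → NEW=0, ERR=162992865/2097152
Target (2,2): original=72, with diffused error = 162992865/2097152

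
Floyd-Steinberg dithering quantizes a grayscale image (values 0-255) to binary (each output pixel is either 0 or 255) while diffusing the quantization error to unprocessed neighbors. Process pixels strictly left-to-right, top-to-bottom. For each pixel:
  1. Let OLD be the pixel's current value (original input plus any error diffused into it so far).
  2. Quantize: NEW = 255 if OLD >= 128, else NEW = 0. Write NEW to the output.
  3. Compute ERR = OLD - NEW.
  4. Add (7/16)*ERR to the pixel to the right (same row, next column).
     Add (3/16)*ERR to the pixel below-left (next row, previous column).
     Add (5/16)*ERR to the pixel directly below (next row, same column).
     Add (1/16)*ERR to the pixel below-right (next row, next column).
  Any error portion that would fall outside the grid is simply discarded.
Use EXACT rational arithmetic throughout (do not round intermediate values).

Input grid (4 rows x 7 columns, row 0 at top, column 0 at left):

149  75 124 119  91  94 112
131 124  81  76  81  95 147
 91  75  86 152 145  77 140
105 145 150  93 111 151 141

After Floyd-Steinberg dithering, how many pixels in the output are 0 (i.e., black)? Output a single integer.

Answer: 15

Derivation:
(0,0): OLD=149 → NEW=255, ERR=-106
(0,1): OLD=229/8 → NEW=0, ERR=229/8
(0,2): OLD=17475/128 → NEW=255, ERR=-15165/128
(0,3): OLD=137557/2048 → NEW=0, ERR=137557/2048
(0,4): OLD=3944787/32768 → NEW=0, ERR=3944787/32768
(0,5): OLD=76896581/524288 → NEW=255, ERR=-56796859/524288
(0,6): OLD=541946083/8388608 → NEW=0, ERR=541946083/8388608
(1,0): OLD=13215/128 → NEW=0, ERR=13215/128
(1,1): OLD=152857/1024 → NEW=255, ERR=-108263/1024
(1,2): OLD=396621/32768 → NEW=0, ERR=396621/32768
(1,3): OLD=15394729/131072 → NEW=0, ERR=15394729/131072
(1,4): OLD=1290936635/8388608 → NEW=255, ERR=-848158405/8388608
(1,5): OLD=2452765163/67108864 → NEW=0, ERR=2452765163/67108864
(1,6): OLD=189417249637/1073741824 → NEW=255, ERR=-84386915483/1073741824
(2,0): OLD=1694755/16384 → NEW=0, ERR=1694755/16384
(2,1): OLD=50298993/524288 → NEW=0, ERR=50298993/524288
(2,2): OLD=1234549011/8388608 → NEW=255, ERR=-904546029/8388608
(2,3): OLD=8276322747/67108864 → NEW=0, ERR=8276322747/67108864
(2,4): OLD=97470442123/536870912 → NEW=255, ERR=-39431640437/536870912
(2,5): OLD=605303151801/17179869184 → NEW=0, ERR=605303151801/17179869184
(2,6): OLD=36596983677855/274877906944 → NEW=255, ERR=-33496882592865/274877906944
(3,0): OLD=1302861619/8388608 → NEW=255, ERR=-836233421/8388608
(3,1): OLD=7892966263/67108864 → NEW=0, ERR=7892966263/67108864
(3,2): OLD=105698717813/536870912 → NEW=255, ERR=-31203364747/536870912
(3,3): OLD=183826851635/2147483648 → NEW=0, ERR=183826851635/2147483648
(3,4): OLD=38431336971059/274877906944 → NEW=255, ERR=-31662529299661/274877906944
(3,5): OLD=185105961270409/2199023255552 → NEW=0, ERR=185105961270409/2199023255552
(3,6): OLD=4994341693134103/35184372088832 → NEW=255, ERR=-3977673189518057/35184372088832
Output grid:
  Row 0: #.#..#.  (4 black, running=4)
  Row 1: .#..#.#  (4 black, running=8)
  Row 2: ..#.#.#  (4 black, running=12)
  Row 3: #.#.#.#  (3 black, running=15)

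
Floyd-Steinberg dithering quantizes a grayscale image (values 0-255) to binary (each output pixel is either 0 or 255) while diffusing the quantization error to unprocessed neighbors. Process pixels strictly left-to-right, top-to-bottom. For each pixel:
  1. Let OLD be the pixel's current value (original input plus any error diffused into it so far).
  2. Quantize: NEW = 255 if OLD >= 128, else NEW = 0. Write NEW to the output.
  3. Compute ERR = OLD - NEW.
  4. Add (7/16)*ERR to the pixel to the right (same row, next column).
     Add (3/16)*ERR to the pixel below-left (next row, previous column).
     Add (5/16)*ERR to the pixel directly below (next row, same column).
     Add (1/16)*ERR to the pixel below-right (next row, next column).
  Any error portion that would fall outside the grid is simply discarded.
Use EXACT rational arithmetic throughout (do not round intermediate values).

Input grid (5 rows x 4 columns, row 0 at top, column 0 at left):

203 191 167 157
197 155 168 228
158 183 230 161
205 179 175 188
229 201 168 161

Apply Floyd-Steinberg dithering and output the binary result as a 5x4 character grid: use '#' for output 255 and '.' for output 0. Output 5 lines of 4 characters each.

Answer: ###.
#.##
###.
#.##
##.#

Derivation:
(0,0): OLD=203 → NEW=255, ERR=-52
(0,1): OLD=673/4 → NEW=255, ERR=-347/4
(0,2): OLD=8259/64 → NEW=255, ERR=-8061/64
(0,3): OLD=104341/1024 → NEW=0, ERR=104341/1024
(1,0): OLD=10527/64 → NEW=255, ERR=-5793/64
(1,1): OLD=31449/512 → NEW=0, ERR=31449/512
(1,2): OLD=2772109/16384 → NEW=255, ERR=-1405811/16384
(1,3): OLD=56211819/262144 → NEW=255, ERR=-10634901/262144
(2,0): OLD=1156963/8192 → NEW=255, ERR=-931997/8192
(2,1): OLD=34255793/262144 → NEW=255, ERR=-32590927/262144
(2,2): OLD=76035717/524288 → NEW=255, ERR=-57657723/524288
(2,3): OLD=795626865/8388608 → NEW=0, ERR=795626865/8388608
(3,0): OLD=612940019/4194304 → NEW=255, ERR=-456607501/4194304
(3,1): OLD=4347992173/67108864 → NEW=0, ERR=4347992173/67108864
(3,2): OLD=192191589139/1073741824 → NEW=255, ERR=-81612575981/1073741824
(3,3): OLD=3049645551621/17179869184 → NEW=255, ERR=-1331221090299/17179869184
(4,0): OLD=222402254135/1073741824 → NEW=255, ERR=-51401910985/1073741824
(4,1): OLD=1539725227365/8589934592 → NEW=255, ERR=-650708093595/8589934592
(4,2): OLD=27659991703173/274877906944 → NEW=0, ERR=27659991703173/274877906944
(4,3): OLD=774314923534899/4398046511104 → NEW=255, ERR=-347186936796621/4398046511104
Row 0: ###.
Row 1: #.##
Row 2: ###.
Row 3: #.##
Row 4: ##.#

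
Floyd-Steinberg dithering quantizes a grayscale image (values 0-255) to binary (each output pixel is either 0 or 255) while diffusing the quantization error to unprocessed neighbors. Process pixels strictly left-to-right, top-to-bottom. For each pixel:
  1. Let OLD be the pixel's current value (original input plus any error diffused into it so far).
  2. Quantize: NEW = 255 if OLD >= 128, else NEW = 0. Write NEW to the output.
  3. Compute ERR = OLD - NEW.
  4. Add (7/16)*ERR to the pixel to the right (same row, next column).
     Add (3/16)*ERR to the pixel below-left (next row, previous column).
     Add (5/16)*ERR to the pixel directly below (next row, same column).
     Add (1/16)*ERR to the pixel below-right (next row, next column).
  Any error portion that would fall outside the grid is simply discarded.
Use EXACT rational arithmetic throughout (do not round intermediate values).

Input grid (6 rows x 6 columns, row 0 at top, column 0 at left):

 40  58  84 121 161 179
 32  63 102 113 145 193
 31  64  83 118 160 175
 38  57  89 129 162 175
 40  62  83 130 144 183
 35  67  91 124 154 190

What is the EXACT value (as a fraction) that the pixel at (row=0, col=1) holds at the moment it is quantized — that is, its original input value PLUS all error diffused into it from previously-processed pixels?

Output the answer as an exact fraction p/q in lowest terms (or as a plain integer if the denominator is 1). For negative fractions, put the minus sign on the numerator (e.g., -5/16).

Answer: 151/2

Derivation:
(0,0): OLD=40 → NEW=0, ERR=40
(0,1): OLD=151/2 → NEW=0, ERR=151/2
Target (0,1): original=58, with diffused error = 151/2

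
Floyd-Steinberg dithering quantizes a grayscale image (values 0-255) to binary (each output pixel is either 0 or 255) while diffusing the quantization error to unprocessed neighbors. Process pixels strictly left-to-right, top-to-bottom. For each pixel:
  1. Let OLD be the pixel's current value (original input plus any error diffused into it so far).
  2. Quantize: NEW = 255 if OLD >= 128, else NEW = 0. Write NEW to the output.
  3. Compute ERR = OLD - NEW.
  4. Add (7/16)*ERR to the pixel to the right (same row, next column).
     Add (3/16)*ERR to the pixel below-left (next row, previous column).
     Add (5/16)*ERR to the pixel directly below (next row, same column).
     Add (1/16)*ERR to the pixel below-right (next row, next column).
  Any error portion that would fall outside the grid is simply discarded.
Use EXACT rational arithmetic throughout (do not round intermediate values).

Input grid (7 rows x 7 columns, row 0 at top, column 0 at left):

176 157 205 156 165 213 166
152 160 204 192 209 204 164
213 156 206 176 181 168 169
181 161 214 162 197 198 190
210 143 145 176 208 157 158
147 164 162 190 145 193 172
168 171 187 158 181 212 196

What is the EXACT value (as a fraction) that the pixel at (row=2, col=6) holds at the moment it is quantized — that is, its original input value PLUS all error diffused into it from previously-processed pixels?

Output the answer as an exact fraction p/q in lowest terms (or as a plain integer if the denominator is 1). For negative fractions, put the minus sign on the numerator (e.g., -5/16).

Answer: 136972714417733/549755813888

Derivation:
(0,0): OLD=176 → NEW=255, ERR=-79
(0,1): OLD=1959/16 → NEW=0, ERR=1959/16
(0,2): OLD=66193/256 → NEW=255, ERR=913/256
(0,3): OLD=645367/4096 → NEW=255, ERR=-399113/4096
(0,4): OLD=8019649/65536 → NEW=0, ERR=8019649/65536
(0,5): OLD=279484231/1048576 → NEW=255, ERR=12097351/1048576
(0,6): OLD=2869699313/16777216 → NEW=255, ERR=-1408490767/16777216
(1,0): OLD=38469/256 → NEW=255, ERR=-26811/256
(1,1): OLD=303459/2048 → NEW=255, ERR=-218781/2048
(1,2): OLD=9683615/65536 → NEW=255, ERR=-7028065/65536
(1,3): OLD=36123443/262144 → NEW=255, ERR=-30723277/262144
(1,4): OLD=3221877433/16777216 → NEW=255, ERR=-1056312647/16777216
(1,5): OLD=23080995209/134217728 → NEW=255, ERR=-11144525431/134217728
(1,6): OLD=219384470503/2147483648 → NEW=0, ERR=219384470503/2147483648
(2,0): OLD=5250801/32768 → NEW=255, ERR=-3105039/32768
(2,1): OLD=57154539/1048576 → NEW=0, ERR=57154539/1048576
(2,2): OLD=2813247873/16777216 → NEW=255, ERR=-1464942207/16777216
(2,3): OLD=11095236793/134217728 → NEW=0, ERR=11095236793/134217728
(2,4): OLD=187472398921/1073741824 → NEW=255, ERR=-86331766199/1073741824
(2,5): OLD=4195174677251/34359738368 → NEW=0, ERR=4195174677251/34359738368
(2,6): OLD=136972714417733/549755813888 → NEW=255, ERR=-3215018123707/549755813888
Target (2,6): original=169, with diffused error = 136972714417733/549755813888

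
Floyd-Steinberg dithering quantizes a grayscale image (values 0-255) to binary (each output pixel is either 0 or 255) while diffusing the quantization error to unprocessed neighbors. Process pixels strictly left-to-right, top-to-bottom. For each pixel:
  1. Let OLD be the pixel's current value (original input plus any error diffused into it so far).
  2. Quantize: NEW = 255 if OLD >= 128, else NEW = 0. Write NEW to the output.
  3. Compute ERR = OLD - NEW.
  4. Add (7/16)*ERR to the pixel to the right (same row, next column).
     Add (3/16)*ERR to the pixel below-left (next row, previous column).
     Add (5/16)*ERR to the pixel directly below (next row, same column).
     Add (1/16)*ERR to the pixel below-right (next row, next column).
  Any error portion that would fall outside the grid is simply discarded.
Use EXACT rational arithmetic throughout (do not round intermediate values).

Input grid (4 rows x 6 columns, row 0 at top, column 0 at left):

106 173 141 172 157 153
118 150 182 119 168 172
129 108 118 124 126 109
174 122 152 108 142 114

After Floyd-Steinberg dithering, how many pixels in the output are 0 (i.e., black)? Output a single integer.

(0,0): OLD=106 → NEW=0, ERR=106
(0,1): OLD=1755/8 → NEW=255, ERR=-285/8
(0,2): OLD=16053/128 → NEW=0, ERR=16053/128
(0,3): OLD=464627/2048 → NEW=255, ERR=-57613/2048
(0,4): OLD=4741285/32768 → NEW=255, ERR=-3614555/32768
(0,5): OLD=54914179/524288 → NEW=0, ERR=54914179/524288
(1,0): OLD=18489/128 → NEW=255, ERR=-14151/128
(1,1): OLD=123535/1024 → NEW=0, ERR=123535/1024
(1,2): OLD=8731707/32768 → NEW=255, ERR=375867/32768
(1,3): OLD=13419551/131072 → NEW=0, ERR=13419551/131072
(1,4): OLD=1645862781/8388608 → NEW=255, ERR=-493232259/8388608
(1,5): OLD=23100631643/134217728 → NEW=255, ERR=-11124888997/134217728
(2,0): OLD=1918101/16384 → NEW=0, ERR=1918101/16384
(2,1): OLD=100747063/524288 → NEW=255, ERR=-32946377/524288
(2,2): OLD=1013584997/8388608 → NEW=0, ERR=1013584997/8388608
(2,3): OLD=13324437373/67108864 → NEW=255, ERR=-3788322947/67108864
(2,4): OLD=158454790903/2147483648 → NEW=0, ERR=158454790903/2147483648
(2,5): OLD=3838136440369/34359738368 → NEW=0, ERR=3838136440369/34359738368
(3,0): OLD=1667674821/8388608 → NEW=255, ERR=-471420219/8388608
(3,1): OLD=7230866913/67108864 → NEW=0, ERR=7230866913/67108864
(3,2): OLD=119393060211/536870912 → NEW=255, ERR=-17509022349/536870912
(3,3): OLD=3349309578393/34359738368 → NEW=0, ERR=3349309578393/34359738368
(3,4): OLD=61880831932665/274877906944 → NEW=255, ERR=-8213034338055/274877906944
(3,5): OLD=617693732749815/4398046511104 → NEW=255, ERR=-503808127581705/4398046511104
Output grid:
  Row 0: .#.##.  (3 black, running=3)
  Row 1: #.#.##  (2 black, running=5)
  Row 2: .#.#..  (4 black, running=9)
  Row 3: #.#.##  (2 black, running=11)

Answer: 11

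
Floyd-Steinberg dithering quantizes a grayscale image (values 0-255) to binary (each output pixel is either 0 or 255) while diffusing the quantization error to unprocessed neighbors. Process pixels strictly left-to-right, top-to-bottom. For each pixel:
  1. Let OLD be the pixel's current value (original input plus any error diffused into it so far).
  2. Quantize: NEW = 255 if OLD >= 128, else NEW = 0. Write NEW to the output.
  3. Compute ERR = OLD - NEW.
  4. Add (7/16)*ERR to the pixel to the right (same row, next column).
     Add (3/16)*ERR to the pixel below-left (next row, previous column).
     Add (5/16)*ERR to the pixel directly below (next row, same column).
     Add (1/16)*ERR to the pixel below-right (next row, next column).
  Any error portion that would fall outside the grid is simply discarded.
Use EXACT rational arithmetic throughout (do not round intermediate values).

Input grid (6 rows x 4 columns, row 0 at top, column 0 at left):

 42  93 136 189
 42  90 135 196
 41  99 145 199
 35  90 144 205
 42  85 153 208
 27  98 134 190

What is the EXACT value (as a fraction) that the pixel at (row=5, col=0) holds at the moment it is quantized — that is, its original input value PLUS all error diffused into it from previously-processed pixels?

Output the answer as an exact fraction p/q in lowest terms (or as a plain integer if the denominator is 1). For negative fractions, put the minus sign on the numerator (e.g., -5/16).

Answer: 15275565817689/274877906944

Derivation:
(0,0): OLD=42 → NEW=0, ERR=42
(0,1): OLD=891/8 → NEW=0, ERR=891/8
(0,2): OLD=23645/128 → NEW=255, ERR=-8995/128
(0,3): OLD=324107/2048 → NEW=255, ERR=-198133/2048
(1,0): OLD=9729/128 → NEW=0, ERR=9729/128
(1,1): OLD=151047/1024 → NEW=255, ERR=-110073/1024
(1,2): OLD=1796755/32768 → NEW=0, ERR=1796755/32768
(1,3): OLD=97184373/524288 → NEW=255, ERR=-36509067/524288
(2,0): OLD=730685/16384 → NEW=0, ERR=730685/16384
(2,1): OLD=52403311/524288 → NEW=0, ERR=52403311/524288
(2,2): OLD=195128395/1048576 → NEW=255, ERR=-72258485/1048576
(2,3): OLD=2525262079/16777216 → NEW=255, ERR=-1752928001/16777216
(3,0): OLD=567720813/8388608 → NEW=0, ERR=567720813/8388608
(3,1): OLD=18885813171/134217728 → NEW=255, ERR=-15339707469/134217728
(3,2): OLD=126959238221/2147483648 → NEW=0, ERR=126959238221/2147483648
(3,3): OLD=6662601735067/34359738368 → NEW=255, ERR=-2099131548773/34359738368
(4,0): OLD=89592855849/2147483648 → NEW=0, ERR=89592855849/2147483648
(4,1): OLD=1423382698747/17179869184 → NEW=0, ERR=1423382698747/17179869184
(4,2): OLD=103972376606619/549755813888 → NEW=255, ERR=-36215355934821/549755813888
(4,3): OLD=1440650898158253/8796093022208 → NEW=255, ERR=-802352822504787/8796093022208
(5,0): OLD=15275565817689/274877906944 → NEW=0, ERR=15275565817689/274877906944
Target (5,0): original=27, with diffused error = 15275565817689/274877906944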